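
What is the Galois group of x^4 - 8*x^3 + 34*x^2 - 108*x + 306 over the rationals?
The polynomial is an irreducible quartic over Q and its discriminant is 1348358400 = 36720^2, a perfect square, so the Galois group is contained in A_4. The resolvent cubic y^3 - 34*y^2 - 360*y + 10368 splits completely over Q, which gives the Klein four-group V_4.

V_4, the Klein four-group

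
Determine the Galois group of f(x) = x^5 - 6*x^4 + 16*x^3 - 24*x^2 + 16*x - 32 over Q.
The polynomial f is an irreducible quintic over Q, so G = Gal(f/Q) is a transitive subgroup of S_5: one of C_5 (5T1, order 5), D_5 (5T2, order 10), F_20 (5T3, order 20), A_5 (5T4, order 60) or S_5 (5T5, order 120). The discriminant of f is 2316304384 = 48128^2, a perfect square, so G is contained in A_5. The transitive groups of degree 5 contained in A_5 are: C_5 (5T1, order 5), D_5 (5T2, order 10), A_5 (5T4, order 60). By Dedekind's theorem, for a prime p not dividing disc(f) the degrees of the irreducible factors of f mod p form the cycle type of an element of G. Factoring f modulo the 23 such primes p <= 97 (skipping 2, 47, which divide the discriminant), each new pattern first appears at: mod 3: f = (x^5 + x^3 + x + 1), pattern 5; mod 5: f = (x + 1)(x^2 + x + 2)(x^2 + 2x + 4), pattern 2+2+1; mod 83: f = (x + 23)(x + 35)(x + 51)(x + 57)(x + 77), pattern 1+1+1+1+1. No other pattern occurs in this range, so the set of observed cycle types is {5, 2+2+1, 1+1+1+1+1}. The candidates containing elements of all these cycle types are D_5 (5T2) of order 10, A_5 (5T4) of order 60; the others are excluded. The observed types are precisely the cycle types that occur in D_5 (5T2). Each of the other remaining candidates has further cycle types, and by the Chebotarev density theorem the matching factorization patterns would occur for a proportion of primes equal to their share of the group: A_5 (5T4) additionally contains elements of type 3+1+1 (20 of its 60 elements, about 33% of primes). None of the 23 primes tested shows any such pattern (for each of these groups the chance of that is below 10^-4), which rules them out. Hence G = D_5 (5T2), of order 10.

D_5 (order 10)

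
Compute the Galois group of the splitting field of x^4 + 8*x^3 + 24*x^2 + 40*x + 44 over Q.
A_4 (also written A4)

The polynomial is an irreducible quartic over Q and its discriminant is 331776 = 576^2, a perfect square, so the Galois group is contained in A_4. The resolvent cubic y^3 - 24*y^2 + 144*y - 192 is irreducible over Q. An irreducible resolvent with square discriminant gives A_4.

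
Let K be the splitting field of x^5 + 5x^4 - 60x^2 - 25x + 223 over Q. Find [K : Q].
The degree of the splitting field over Q equals the order of the Galois group, so first determine the group. The polynomial f is an irreducible quintic over Q, so G = Gal(f/Q) is a transitive subgroup of S_5: one of C_5 (5T1, order 5), D_5 (5T2, order 10), F_20 (5T3, order 20), A_5 (5T4, order 60) or S_5 (5T5, order 120). The discriminant of f is 1327104000000 = 1152000^2, a perfect square, so G is contained in A_5. The transitive groups of degree 5 contained in A_5 are: C_5 (5T1, order 5), D_5 (5T2, order 10), A_5 (5T4, order 60). By Dedekind's theorem, for a prime p not dividing disc(f) the degrees of the irreducible factors of f mod p form the cycle type of an element of G. Factoring f modulo the 23 such primes p <= 101 (skipping 2, 3, 5, which divide the discriminant), each new pattern first appears at: mod 7: f = (x^5 + 5x^4 + 3x^2 + 3x + 6), pattern 5; mod 17: f = (x + 7)(x^2 + 3x + 3)(x^2 + 12x + 9), pattern 2+2+1. No other pattern occurs in this range, so the set of observed cycle types is {5, 2+2+1}. The candidates containing elements of all these cycle types are D_5 (5T2) of order 10, A_5 (5T4) of order 60; the others are excluded. The observed types are precisely the cycle types that occur in D_5 (5T2) (apart from the identity). Each of the other remaining candidates has further cycle types, and by the Chebotarev density theorem the matching factorization patterns would occur for a proportion of primes equal to their share of the group: A_5 (5T4) additionally contains elements of type 3+1+1 (20 of its 60 elements, about 33% of primes). None of the 23 primes tested shows any such pattern (for each of these groups the chance of that is below 10^-4), which rules them out. Hence G = D_5 (5T2), of order 10. The Galois group D_5 (5T2) has order 10, so the splitting field has degree 10 over Q.

10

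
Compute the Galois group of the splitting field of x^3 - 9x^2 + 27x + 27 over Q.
The polynomial is an irreducible cubic over Q and its discriminant is -78732, which is not a perfect square. For an irreducible cubic, a non-square discriminant gives Galois group S_3.

S_3 (also written S3)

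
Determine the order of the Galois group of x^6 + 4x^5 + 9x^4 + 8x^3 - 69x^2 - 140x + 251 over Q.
36

The degree of the splitting field over Q equals the order of the Galois group, so first determine the group. The polynomial f is an irreducible sextic over Q, so G = Gal(f/Q) is one of the 16 transitive subgroups 6T1, ..., 6T16 of S_6. The discriminant of f is 564385546240000 = 23756800^2, a perfect square, so G is contained in A_6. The transitive groups of degree 6 contained in A_6 are: A_4 (6T4, order 12), S_4 (6T7, order 24), (C_3 x C_3) : C_4 (6T10, order 36), PSL(2,5) (6T12, order 60), A_6 (6T15, order 360). By Dedekind's theorem, for a prime p not dividing disc(f) the degrees of the irreducible factors of f mod p form the cycle type of an element of G. Factoring f modulo the 19 such primes p <= 79 (skipping 2, 5, 29, which divide the discriminant), each new pattern first appears at: mod 3: f = (x^2 + 2x + 2)(x^4 + 2x^3 + x + 1), pattern 4+2; mod 11: f = (x^3 + 6x^2 + 8x + 10)(x^3 + 9x^2 + 2x + 2), pattern 3+3; mod 19: f = (x + 15)(x + 17)(x^2 + 13x + 13)(x^2 + 16x + 11), pattern 2+2+1+1; mod 61: f = (x + 6)(x + 39)(x + 53)(x^3 + 28x^2 + 14x + 10), pattern 3+1+1+1. No other pattern occurs in this range, so the set of observed cycle types is {4+2, 3+3, 2+2+1+1, 3+1+1+1}. The candidates containing elements of all these cycle types are (C_3 x C_3) : C_4 (6T10) of order 36, A_6 (6T15) of order 360; the others are excluded. The observed types are precisely the cycle types that occur in (C_3 x C_3) : C_4 (6T10) (apart from the identity). Each of the other remaining candidates has further cycle types, and by the Chebotarev density theorem the matching factorization patterns would occur for a proportion of primes equal to their share of the group: A_6 (6T15) additionally contains elements of type 5+1 (144 of its 360 elements, about 40% of primes). None of the 19 primes tested shows any such pattern (for each of these groups the chance of that is below 10^-4), which rules them out. Hence G = (C_3 x C_3) : C_4 (6T10), of order 36. The Galois group (C_3 x C_3) : C_4 (6T10) has order 36, so the splitting field has degree 36 over Q.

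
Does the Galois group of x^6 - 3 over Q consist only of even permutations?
No

The polynomial is irreducible of degree 6 over Q. Its discriminant is 11337408, which is not a perfect square. A Galois group lies in the alternating group exactly when the discriminant is a square in Q, so the Galois group (D_6) is not contained in A_6.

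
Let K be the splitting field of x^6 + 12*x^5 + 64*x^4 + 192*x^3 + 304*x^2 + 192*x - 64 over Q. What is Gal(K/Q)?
The polynomial f is an irreducible sextic over Q, so G = Gal(f/Q) is one of the 16 transitive subgroups 6T1, ..., 6T16 of S_6. The discriminant of f is 164995463643136 = 12845056^2, a perfect square, so G is contained in A_6. The transitive groups of degree 6 contained in A_6 are: A_4 (6T4, order 12), S_4 (6T7, order 24), (C_3 x C_3) : C_4 (6T10, order 36), PSL(2,5) (6T12, order 60), A_6 (6T15, order 360). By Dedekind's theorem, for a prime p not dividing disc(f) the degrees of the irreducible factors of f mod p form the cycle type of an element of G. Factoring f modulo the 33 such primes p <= 149 (skipping 2, 7, which divide the discriminant), each new pattern first appears at: mod 3: f = (x^3 + 2x + 1)(x^3 + 2x + 2), pattern 3+3; mod 13: f = (x + 1)(x + 3)(x^2 + 4x + 2)(x^2 + 4x + 11), pattern 2+2+1+1. No other pattern occurs in this range, so the set of observed cycle types is {3+3, 2+2+1+1}. The candidates containing elements of all these cycle types are A_4 (6T4) of order 12, S_4 (6T7) of order 24, (C_3 x C_3) : C_4 (6T10) of order 36, PSL(2,5) (6T12) of order 60, A_6 (6T15) of order 360; the others are excluded. The observed types are precisely the cycle types that occur in A_4 (6T4) (apart from the identity). Each of the other remaining candidates has further cycle types, and by the Chebotarev density theorem the matching factorization patterns would occur for a proportion of primes equal to their share of the group: S_4 (6T7) additionally contains elements of type 4+2 (6 of its 24 elements, about 25% of primes); (C_3 x C_3) : C_4 (6T10) additionally contains elements of type 4+2, 3+1+1+1 (22 of its 36 elements, about 61% of primes); PSL(2,5) (6T12) additionally contains elements of type 5+1 (24 of its 60 elements, about 40% of primes); A_6 (6T15) additionally contains elements of type 5+1, 4+2, 3+1+1+1 (274 of its 360 elements, about 76% of primes). None of the 33 primes tested shows any such pattern (for each of these groups the chance of that is below 10^-4), which rules them out. Hence G = A_4 (6T4), of order 12.

6T4: A_4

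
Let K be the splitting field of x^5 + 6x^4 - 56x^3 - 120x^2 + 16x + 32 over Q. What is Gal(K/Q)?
C_5 (order 5)

The polynomial f is an irreducible quintic over Q, so G = Gal(f/Q) is a transitive subgroup of S_5: one of C_5 (5T1, order 5), D_5 (5T2, order 10), F_20 (5T3, order 20), A_5 (5T4, order 60) or S_5 (5T5, order 120). The discriminant of f is 224771578003456 = 14992384^2, a perfect square, so G is contained in A_5. The transitive groups of degree 5 contained in A_5 are: C_5 (5T1, order 5), D_5 (5T2, order 10), A_5 (5T4, order 60). By Dedekind's theorem, for a prime p not dividing disc(f) the degrees of the irreducible factors of f mod p form the cycle type of an element of G. Factoring f modulo the 14 such primes p <= 53 (skipping 2, 11, which divide the discriminant), each new pattern first appears at: mod 3: f = (x^5 + x^3 + x + 2), pattern 5; mod 23: f = (x + 5)(x + 14)(x + 17)(x + 18)(x + 21), pattern 1+1+1+1+1. No other pattern occurs in this range, so the set of observed cycle types is {5, 1+1+1+1+1}. The candidates containing elements of all these cycle types are C_5 (5T1) of order 5, D_5 (5T2) of order 10, A_5 (5T4) of order 60; the others are excluded. The observed types are precisely the cycle types that occur in C_5 (5T1). Each of the other remaining candidates has further cycle types, and by the Chebotarev density theorem the matching factorization patterns would occur for a proportion of primes equal to their share of the group: D_5 (5T2) additionally contains elements of type 2+2+1 (5 of its 10 elements, about 50% of primes); A_5 (5T4) additionally contains elements of type 3+1+1, 2+2+1 (35 of its 60 elements, about 58% of primes). None of the 14 primes tested shows any such pattern (for each of these groups the chance of that is below 10^-4), which rules them out. Hence G = C_5 (5T1), of order 5.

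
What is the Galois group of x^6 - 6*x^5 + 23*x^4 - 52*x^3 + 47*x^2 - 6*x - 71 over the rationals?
A_4

The polynomial f is an irreducible sextic over Q, so G = Gal(f/Q) is one of the 16 transitive subgroups 6T1, ..., 6T16 of S_6. The discriminant of f is 164995463643136 = 12845056^2, a perfect square, so G is contained in A_6. The transitive groups of degree 6 contained in A_6 are: A_4 (6T4, order 12), S_4 (6T7, order 24), (C_3 x C_3) : C_4 (6T10, order 36), PSL(2,5) (6T12, order 60), A_6 (6T15, order 360). By Dedekind's theorem, for a prime p not dividing disc(f) the degrees of the irreducible factors of f mod p form the cycle type of an element of G. Factoring f modulo the 33 such primes p <= 149 (skipping 2, 7, which divide the discriminant), each new pattern first appears at: mod 3: f = (x^3 + x^2 + x + 2)(x^3 + 2x^2 + 2x + 2), pattern 3+3; mod 13: f = (x + 3)(x + 8)(x^2 + 11x + 6)(x^2 + 11x + 7), pattern 2+2+1+1. No other pattern occurs in this range, so the set of observed cycle types is {3+3, 2+2+1+1}. The candidates containing elements of all these cycle types are A_4 (6T4) of order 12, S_4 (6T7) of order 24, (C_3 x C_3) : C_4 (6T10) of order 36, PSL(2,5) (6T12) of order 60, A_6 (6T15) of order 360; the others are excluded. The observed types are precisely the cycle types that occur in A_4 (6T4) (apart from the identity). Each of the other remaining candidates has further cycle types, and by the Chebotarev density theorem the matching factorization patterns would occur for a proportion of primes equal to their share of the group: S_4 (6T7) additionally contains elements of type 4+2 (6 of its 24 elements, about 25% of primes); (C_3 x C_3) : C_4 (6T10) additionally contains elements of type 4+2, 3+1+1+1 (22 of its 36 elements, about 61% of primes); PSL(2,5) (6T12) additionally contains elements of type 5+1 (24 of its 60 elements, about 40% of primes); A_6 (6T15) additionally contains elements of type 5+1, 4+2, 3+1+1+1 (274 of its 360 elements, about 76% of primes). None of the 33 primes tested shows any such pattern (for each of these groups the chance of that is below 10^-4), which rules them out. Hence G = A_4 (6T4), of order 12.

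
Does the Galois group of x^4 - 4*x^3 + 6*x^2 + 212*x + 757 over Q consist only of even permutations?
Yes

The polynomial is irreducible of degree 4 over Q. Its discriminant is 176319369216 = 419904^2, a perfect square. A Galois group lies in the alternating group exactly when the discriminant is a square in Q, so the Galois group (A_4) is contained in A_4.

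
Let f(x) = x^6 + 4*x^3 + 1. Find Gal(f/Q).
D_6 (order 12)

The polynomial f is an irreducible sextic over Q, so G = Gal(f/Q) is one of the 16 transitive subgroups 6T1, ..., 6T16 of S_6. The discriminant of f is 1259712, which is not a perfect square, so G is not contained in A_6. The transitive groups of degree 6 not contained in A_6 are: C_6 (6T1, order 6), S_3 (6T2, order 6), D_6 (6T3, order 12), C_3 x S_3 (6T5, order 18), A_4 x C_2 (6T6, order 24), S_4 (6T8, order 24), S_3 x S_3 (6T9, order 36), S_4 x C_2 (6T11, order 48), (S_3 x S_3) : C_2 (6T13, order 72), PGL(2,5) (6T14, order 120), S_6 (6T16, order 720). By Dedekind's theorem, for a prime p not dividing disc(f) the degrees of the irreducible factors of f mod p form the cycle type of an element of G. Factoring f modulo the 79 such primes p <= 419 (skipping 2, 3, which divide the discriminant), each new pattern first appears at: mod 5: f = (x^6 + 4x^3 + 1), pattern 6; mod 7: f = (x^2 + 3x + 1)(x^2 + 5x + 2)(x^2 + 6x + 4), pattern 2+2+2; mod 11: f = (x + 2)(x + 6)(x^2 + 5x + 3)(x^2 + 9x + 4), pattern 2+2+1+1; mod 13: f = (x^3 + 6)(x^3 + 11), pattern 3+3; mod 97: f = (x + 18)(x + 27)(x + 31)(x + 48)(x + 72)(x + 95), pattern 1+1+1+1+1+1. No other pattern occurs in this range, so the set of observed cycle types is {6, 2+2+2, 2+2+1+1, 3+3, 1+1+1+1+1+1}. The candidates containing elements of all these cycle types are D_6 (6T3) of order 12, A_4 x C_2 (6T6) of order 24, S_3 x S_3 (6T9) of order 36, S_4 x C_2 (6T11) of order 48, (S_3 x S_3) : C_2 (6T13) of order 72, PGL(2,5) (6T14) of order 120, S_6 (6T16) of order 720; the others are excluded. The observed types are precisely the cycle types that occur in D_6 (6T3). Each of the other remaining candidates has further cycle types, and by the Chebotarev density theorem the matching factorization patterns would occur for a proportion of primes equal to their share of the group: A_4 x C_2 (6T6) additionally contains elements of type 2+1+1+1+1 (3 of its 24 elements, about 12% of primes); S_3 x S_3 (6T9) additionally contains elements of type 3+1+1+1 (4 of its 36 elements, about 11% of primes); S_4 x C_2 (6T11) additionally contains elements of type 4+2, 4+1+1, 2+1+1+1+1 (15 of its 48 elements, about 31% of primes); (S_3 x S_3) : C_2 (6T13) additionally contains elements of type 4+2, 3+2+1, 3+1+1+1, 2+1+1+1+1 (40 of its 72 elements, about 56% of primes); PGL(2,5) (6T14) additionally contains elements of type 5+1, 4+1+1 (54 of its 120 elements, about 45% of primes); S_6 (6T16) additionally contains elements of type 5+1, 4+2, 4+1+1, 3+2+1, 3+1+1+1, 2+1+1+1+1 (499 of its 720 elements, about 69% of primes). None of the 79 primes tested shows any such pattern (for each of these groups the chance of that is below 10^-4), which rules them out. Hence G = D_6 (6T3), of order 12.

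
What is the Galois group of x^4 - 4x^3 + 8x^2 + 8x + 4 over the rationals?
The polynomial is an irreducible quartic over Q and its discriminant is 589824 = 768^2, a perfect square, so the Galois group is contained in A_4. The resolvent cubic y^3 - 8*y^2 - 48*y splits completely over Q, which gives the Klein four-group V_4.

V_4, the Klein four-group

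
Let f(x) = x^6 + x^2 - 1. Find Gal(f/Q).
S_4, S_4(6d), the S_4-action on 6 points inside A_6

The polynomial f is an irreducible sextic over Q, so G = Gal(f/Q) is one of the 16 transitive subgroups 6T1, ..., 6T16 of S_6. The discriminant of f is 61504 = 248^2, a perfect square, so G is contained in A_6. The transitive groups of degree 6 contained in A_6 are: A_4 (6T4, order 12), S_4 (6T7, order 24), (C_3 x C_3) : C_4 (6T10, order 36), PSL(2,5) (6T12, order 60), A_6 (6T15, order 360). By Dedekind's theorem, for a prime p not dividing disc(f) the degrees of the irreducible factors of f mod p form the cycle type of an element of G. Factoring f modulo the 79 such primes p <= 419 (skipping 2, 31, which divide the discriminant), each new pattern first appears at: mod 3: f = (x^2 + 1)(x^4 + 2x^2 + 2), pattern 4+2; mod 5: f = (x^3 + x^2 + 3x + 4)(x^3 + 4x^2 + 3x + 1), pattern 3+3; mod 11: f = (x + 3)(x + 8)(x^2 + 4x + 7)(x^2 + 7x + 7), pattern 2+2+1+1; mod 67: f = (x + 2)(x + 3)(x + 11)(x + 56)(x + 64)(x + 65), pattern 1+1+1+1+1+1. No other pattern occurs in this range, so the set of observed cycle types is {4+2, 3+3, 2+2+1+1, 1+1+1+1+1+1}. The candidates containing elements of all these cycle types are S_4 (6T7) of order 24, (C_3 x C_3) : C_4 (6T10) of order 36, A_6 (6T15) of order 360; the others are excluded. The observed types are precisely the cycle types that occur in S_4 (6T7). Each of the other remaining candidates has further cycle types, and by the Chebotarev density theorem the matching factorization patterns would occur for a proportion of primes equal to their share of the group: (C_3 x C_3) : C_4 (6T10) additionally contains elements of type 3+1+1+1 (4 of its 36 elements, about 11% of primes); A_6 (6T15) additionally contains elements of type 5+1, 3+1+1+1 (184 of its 360 elements, about 51% of primes). None of the 79 primes tested shows any such pattern (for each of these groups the chance of that is below 10^-4), which rules them out. Hence G = S_4 (6T7), of order 24.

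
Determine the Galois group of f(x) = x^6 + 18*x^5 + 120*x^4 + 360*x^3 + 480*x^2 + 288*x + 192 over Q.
S_3, S_3 acting on 6 points

The polynomial f is an irreducible sextic over Q, so G = Gal(f/Q) is one of the 16 transitive subgroups 6T1, ..., 6T16 of S_6. The discriminant of f is -37572373905408, which is not a perfect square, so G is not contained in A_6. The transitive groups of degree 6 not contained in A_6 are: C_6 (6T1, order 6), S_3 (6T2, order 6), D_6 (6T3, order 12), C_3 x S_3 (6T5, order 18), A_4 x C_2 (6T6, order 24), S_4 (6T8, order 24), S_3 x S_3 (6T9, order 36), S_4 x C_2 (6T11, order 48), (S_3 x S_3) : C_2 (6T13, order 72), PGL(2,5) (6T14, order 120), S_6 (6T16, order 720). By Dedekind's theorem, for a prime p not dividing disc(f) the degrees of the irreducible factors of f mod p form the cycle type of an element of G. Factoring f modulo the 23 such primes p <= 97 (skipping 2, 3, which divide the discriminant), each new pattern first appears at: mod 5: f = (x^2 + 3)(x^2 + x + 1)(x^2 + 2x + 4), pattern 2+2+2; mod 7: f = (x^3 + 6x + 5)(x^3 + 4x^2 + 2x + 2), pattern 3+3; mod 31: f = (x + 10)(x + 15)(x + 18)(x + 19)(x + 22)(x + 27), pattern 1+1+1+1+1+1. No other pattern occurs in this range, so the set of observed cycle types is {2+2+2, 3+3, 1+1+1+1+1+1}. The candidates containing elements of all these cycle types are C_6 (6T1) of order 6, S_3 (6T2) of order 6, D_6 (6T3) of order 12, C_3 x S_3 (6T5) of order 18, A_4 x C_2 (6T6) of order 24, S_4 (6T8) of order 24, S_3 x S_3 (6T9) of order 36, S_4 x C_2 (6T11) of order 48, (S_3 x S_3) : C_2 (6T13) of order 72, PGL(2,5) (6T14) of order 120, S_6 (6T16) of order 720; the others are excluded. The observed types are precisely the cycle types that occur in S_3 (6T2). Each of the other remaining candidates has further cycle types, and by the Chebotarev density theorem the matching factorization patterns would occur for a proportion of primes equal to their share of the group: C_6 (6T1) additionally contains elements of type 6 (2 of its 6 elements, about 33% of primes); D_6 (6T3) additionally contains elements of type 6, 2+2+1+1 (5 of its 12 elements, about 42% of primes); C_3 x S_3 (6T5) additionally contains elements of type 6, 3+1+1+1 (10 of its 18 elements, about 56% of primes); A_4 x C_2 (6T6) additionally contains elements of type 6, 2+2+1+1, 2+1+1+1+1 (14 of its 24 elements, about 58% of primes); S_4 (6T8) additionally contains elements of type 4+1+1, 2+2+1+1 (9 of its 24 elements, about 38% of primes); S_3 x S_3 (6T9) additionally contains elements of type 6, 3+1+1+1, 2+2+1+1 (25 of its 36 elements, about 69% of primes); S_4 x C_2 (6T11) additionally contains elements of type 6, 4+2, 4+1+1, 2+2+1+1, 2+1+1+1+1 (32 of its 48 elements, about 67% of primes); (S_3 x S_3) : C_2 (6T13) additionally contains elements of type 6, 4+2, 3+2+1, 3+1+1+1, 2+2+1+1, 2+1+1+1+1 (61 of its 72 elements, about 85% of primes); PGL(2,5) (6T14) additionally contains elements of type 6, 5+1, 4+1+1, 2+2+1+1 (89 of its 120 elements, about 74% of primes); S_6 (6T16) additionally contains elements of type 6, 5+1, 4+2, 4+1+1, 3+2+1, 3+1+1+1, 2+2+1+1, 2+1+1+1+1 (664 of its 720 elements, about 92% of primes). None of the 23 primes tested shows any such pattern (for each of these groups the chance of that is below 10^-4), which rules them out. Hence G = S_3 (6T2), of order 6.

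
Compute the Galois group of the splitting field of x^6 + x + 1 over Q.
S_6 (order 720)

The polynomial f is an irreducible sextic over Q, so G = Gal(f/Q) is one of the 16 transitive subgroups 6T1, ..., 6T16 of S_6. The discriminant of f is -43531, which is not a perfect square, so G is not contained in A_6. The transitive groups of degree 6 not contained in A_6 are: C_6 (6T1, order 6), S_3 (6T2, order 6), D_6 (6T3, order 12), C_3 x S_3 (6T5, order 18), A_4 x C_2 (6T6, order 24), S_4 (6T8, order 24), S_3 x S_3 (6T9, order 36), S_4 x C_2 (6T11, order 48), (S_3 x S_3) : C_2 (6T13, order 72), PGL(2,5) (6T14, order 120), S_6 (6T16, order 720). By Dedekind's theorem, for a prime p not dividing disc(f) the degrees of the irreducible factors of f mod p form the cycle type of an element of G. Factoring f modulo the 4 such primes p <= 7, each new pattern first appears at: mod 2: f = (x^6 + x + 1), pattern 6; mod 3: f = (x + 2)(x^2 + 2x + 2)(x^3 + 2x^2 + x + 1), pattern 3+2+1; mod 5: f = (x^3 + 2x^2 + 4x + 4)(x^3 + 3x^2 + 4), pattern 3+3; mod 7: f = (x + 2)(x^5 + 5x^4 + 4x^3 + 6x^2 + 2x + 4), pattern 5+1. No other pattern occurs in this range, so the set of observed cycle types is {6, 3+2+1, 3+3, 5+1}. Among the candidates above, the only group containing elements of all these cycle types is S_6 (6T16); every other candidate lacks at least one of them. Hence G = S_6 (6T16), of order 720.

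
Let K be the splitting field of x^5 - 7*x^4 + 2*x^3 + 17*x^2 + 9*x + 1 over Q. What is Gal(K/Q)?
5T1: C_5

The polynomial f is an irreducible quintic over Q, so G = Gal(f/Q) is a transitive subgroup of S_5: one of C_5 (5T1, order 5), D_5 (5T2, order 10), F_20 (5T3, order 20), A_5 (5T4, order 60) or S_5 (5T5, order 120). The discriminant of f is 7745089 = 2783^2, a perfect square, so G is contained in A_5. The transitive groups of degree 5 contained in A_5 are: C_5 (5T1, order 5), D_5 (5T2, order 10), A_5 (5T4, order 60). By Dedekind's theorem, for a prime p not dividing disc(f) the degrees of the irreducible factors of f mod p form the cycle type of an element of G. Factoring f modulo the 14 such primes p <= 53 (skipping 11, 23, which divide the discriminant), each new pattern first appears at: mod 2: f = (x^5 + x^4 + x^2 + x + 1), pattern 5; mod 43: f = (x + 8)(x + 19)(x + 30)(x + 31)(x + 34), pattern 1+1+1+1+1. No other pattern occurs in this range, so the set of observed cycle types is {5, 1+1+1+1+1}. The candidates containing elements of all these cycle types are C_5 (5T1) of order 5, D_5 (5T2) of order 10, A_5 (5T4) of order 60; the others are excluded. The observed types are precisely the cycle types that occur in C_5 (5T1). Each of the other remaining candidates has further cycle types, and by the Chebotarev density theorem the matching factorization patterns would occur for a proportion of primes equal to their share of the group: D_5 (5T2) additionally contains elements of type 2+2+1 (5 of its 10 elements, about 50% of primes); A_5 (5T4) additionally contains elements of type 3+1+1, 2+2+1 (35 of its 60 elements, about 58% of primes). None of the 14 primes tested shows any such pattern (for each of these groups the chance of that is below 10^-4), which rules them out. Hence G = C_5 (5T1), of order 5.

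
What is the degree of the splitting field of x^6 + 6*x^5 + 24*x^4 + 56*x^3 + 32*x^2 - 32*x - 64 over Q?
The degree of the splitting field over Q equals the order of the Galois group, so first determine the group. The polynomial f is an irreducible sextic over Q, so G = Gal(f/Q) is one of the 16 transitive subgroups 6T1, ..., 6T16 of S_6. The discriminant of f is 870211913777152, which is not a perfect square, so G is not contained in A_6. The transitive groups of degree 6 not contained in A_6 are: C_6 (6T1, order 6), S_3 (6T2, order 6), D_6 (6T3, order 12), C_3 x S_3 (6T5, order 18), A_4 x C_2 (6T6, order 24), S_4 (6T8, order 24), S_3 x S_3 (6T9, order 36), S_4 x C_2 (6T11, order 48), (S_3 x S_3) : C_2 (6T13, order 72), PGL(2,5) (6T14, order 120), S_6 (6T16, order 720). By Dedekind's theorem, for a prime p not dividing disc(f) the degrees of the irreducible factors of f mod p form the cycle type of an element of G. Factoring f modulo the 22 such primes p <= 89 (skipping 2, 37, which divide the discriminant), each new pattern first appears at: mod 3: f = (x^3 + x^2 + x + 2)(x^3 + 2x^2 + 1), pattern 3+3; mod 5: f = (x^2 + 2)(x^2 + 2x + 3)(x^2 + 4x + 1), pattern 2+2+2; mod 17: f = (x + 4)(x + 15)(x^4 + 4x^3 + 7x^2 + 6x + 8), pattern 4+1+1; mod 67: f = (x + 10)(x + 59)(x^2 + 2x + 26)(x^2 + 2x + 66), pattern 2+2+1+1. No other pattern occurs in this range, so the set of observed cycle types is {3+3, 2+2+2, 4+1+1, 2+2+1+1}. The candidates containing elements of all these cycle types are S_4 (6T8) of order 24, S_4 x C_2 (6T11) of order 48, PGL(2,5) (6T14) of order 120, S_6 (6T16) of order 720; the others are excluded. The observed types are precisely the cycle types that occur in S_4 (6T8) (apart from the identity). Each of the other remaining candidates has further cycle types, and by the Chebotarev density theorem the matching factorization patterns would occur for a proportion of primes equal to their share of the group: S_4 x C_2 (6T11) additionally contains elements of type 6, 4+2, 2+1+1+1+1 (17 of its 48 elements, about 35% of primes); PGL(2,5) (6T14) additionally contains elements of type 6, 5+1 (44 of its 120 elements, about 37% of primes); S_6 (6T16) additionally contains elements of type 6, 5+1, 4+2, 3+2+1, 3+1+1+1, 2+1+1+1+1 (529 of its 720 elements, about 73% of primes). None of the 22 primes tested shows any such pattern (for each of these groups the chance of that is below 10^-4), which rules them out. Hence G = S_4 (6T8), of order 24. The Galois group S_4 (6T8) has order 24, so the splitting field has degree 24 over Q.

24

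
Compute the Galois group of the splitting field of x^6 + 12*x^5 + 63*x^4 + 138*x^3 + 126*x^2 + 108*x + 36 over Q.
The polynomial f is an irreducible sextic over Q, so G = Gal(f/Q) is one of the 16 transitive subgroups 6T1, ..., 6T16 of S_6. The discriminant of f is 3912174164164608, which is not a perfect square, so G is not contained in A_6. The transitive groups of degree 6 not contained in A_6 are: C_6 (6T1, order 6), S_3 (6T2, order 6), D_6 (6T3, order 12), C_3 x S_3 (6T5, order 18), A_4 x C_2 (6T6, order 24), S_4 (6T8, order 24), S_3 x S_3 (6T9, order 36), S_4 x C_2 (6T11, order 48), (S_3 x S_3) : C_2 (6T13, order 72), PGL(2,5) (6T14, order 120), S_6 (6T16, order 720). By Dedekind's theorem, for a prime p not dividing disc(f) the degrees of the irreducible factors of f mod p form the cycle type of an element of G. Factoring f modulo the 79 such primes p <= 421 (skipping 2, 3, 43, which divide the discriminant), each new pattern first appears at: mod 5: f = (x^6 + 2x^5 + 3x^4 + 3x^3 + x^2 + 3x + 1), pattern 6; mod 7: f = (x^2 + 4)(x^2 + 2x + 5)(x^2 + 3x + 6), pattern 2+2+2; mod 11: f = (x + 6)(x + 10)(x^2 + 3)(x^2 + 7x + 9), pattern 2+2+1+1; mod 13: f = (x^3 + 5x^2 + 9x + 8)(x^3 + 7x^2 + 6x + 11), pattern 3+3; mod 97: f = (x + 21)(x + 52)(x + 66)(x + 83)(x + 84)(x + 94), pattern 1+1+1+1+1+1. No other pattern occurs in this range, so the set of observed cycle types is {6, 2+2+2, 2+2+1+1, 3+3, 1+1+1+1+1+1}. The candidates containing elements of all these cycle types are D_6 (6T3) of order 12, A_4 x C_2 (6T6) of order 24, S_3 x S_3 (6T9) of order 36, S_4 x C_2 (6T11) of order 48, (S_3 x S_3) : C_2 (6T13) of order 72, PGL(2,5) (6T14) of order 120, S_6 (6T16) of order 720; the others are excluded. The observed types are precisely the cycle types that occur in D_6 (6T3). Each of the other remaining candidates has further cycle types, and by the Chebotarev density theorem the matching factorization patterns would occur for a proportion of primes equal to their share of the group: A_4 x C_2 (6T6) additionally contains elements of type 2+1+1+1+1 (3 of its 24 elements, about 12% of primes); S_3 x S_3 (6T9) additionally contains elements of type 3+1+1+1 (4 of its 36 elements, about 11% of primes); S_4 x C_2 (6T11) additionally contains elements of type 4+2, 4+1+1, 2+1+1+1+1 (15 of its 48 elements, about 31% of primes); (S_3 x S_3) : C_2 (6T13) additionally contains elements of type 4+2, 3+2+1, 3+1+1+1, 2+1+1+1+1 (40 of its 72 elements, about 56% of primes); PGL(2,5) (6T14) additionally contains elements of type 5+1, 4+1+1 (54 of its 120 elements, about 45% of primes); S_6 (6T16) additionally contains elements of type 5+1, 4+2, 4+1+1, 3+2+1, 3+1+1+1, 2+1+1+1+1 (499 of its 720 elements, about 69% of primes). None of the 79 primes tested shows any such pattern (for each of these groups the chance of that is below 10^-4), which rules them out. Hence G = D_6 (6T3), of order 12.

D_6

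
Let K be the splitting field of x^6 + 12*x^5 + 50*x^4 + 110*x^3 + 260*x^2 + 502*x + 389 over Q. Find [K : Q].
36

The degree of the splitting field over Q equals the order of the Galois group, so first determine the group. The polynomial f is an irreducible sextic over Q, so G = Gal(f/Q) is one of the 16 transitive subgroups 6T1, ..., 6T16 of S_6. The discriminant of f is 38875225000000 = 6235000^2, a perfect square, so G is contained in A_6. The transitive groups of degree 6 contained in A_6 are: A_4 (6T4, order 12), S_4 (6T7, order 24), (C_3 x C_3) : C_4 (6T10, order 36), PSL(2,5) (6T12, order 60), A_6 (6T15, order 360). By Dedekind's theorem, for a prime p not dividing disc(f) the degrees of the irreducible factors of f mod p form the cycle type of an element of G. Factoring f modulo the 19 such primes p <= 83 (skipping 2, 5, 29, 43, which divide the discriminant), each new pattern first appears at: mod 3: f = (x^2 + 2x + 2)(x^4 + x^3 + x^2 + x + 1), pattern 4+2; mod 11: f = (x^3 + 2x^2 + 8x + 3)(x^3 + 10x^2 + 5), pattern 3+3; mod 19: f = (x + 1)(x + 6)(x^2 + 10x + 4)(x^2 + 14x + 17), pattern 2+2+1+1; mod 61: f = (x + 21)(x + 39)(x + 42)(x^3 + 32x^2 + 35x + 47), pattern 3+1+1+1. No other pattern occurs in this range, so the set of observed cycle types is {4+2, 3+3, 2+2+1+1, 3+1+1+1}. The candidates containing elements of all these cycle types are (C_3 x C_3) : C_4 (6T10) of order 36, A_6 (6T15) of order 360; the others are excluded. The observed types are precisely the cycle types that occur in (C_3 x C_3) : C_4 (6T10) (apart from the identity). Each of the other remaining candidates has further cycle types, and by the Chebotarev density theorem the matching factorization patterns would occur for a proportion of primes equal to their share of the group: A_6 (6T15) additionally contains elements of type 5+1 (144 of its 360 elements, about 40% of primes). None of the 19 primes tested shows any such pattern (for each of these groups the chance of that is below 10^-4), which rules them out. Hence G = (C_3 x C_3) : C_4 (6T10), of order 36. The Galois group (C_3 x C_3) : C_4 (6T10) has order 36, so the splitting field has degree 36 over Q.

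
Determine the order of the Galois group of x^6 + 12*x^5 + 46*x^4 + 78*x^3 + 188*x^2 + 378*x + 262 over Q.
The degree of the splitting field over Q equals the order of the Galois group, so first determine the group. The polynomial f is an irreducible sextic over Q, so G = Gal(f/Q) is one of the 16 transitive subgroups 6T1, ..., 6T16 of S_6. The discriminant of f is -3478656834027712, which is not a perfect square, so G is not contained in A_6. The transitive groups of degree 6 not contained in A_6 are: C_6 (6T1, order 6), S_3 (6T2, order 6), D_6 (6T3, order 12), C_3 x S_3 (6T5, order 18), A_4 x C_2 (6T6, order 24), S_4 (6T8, order 24), S_3 x S_3 (6T9, order 36), S_4 x C_2 (6T11, order 48), (S_3 x S_3) : C_2 (6T13, order 72), PGL(2,5) (6T14, order 120), S_6 (6T16, order 720). By Dedekind's theorem, for a prime p not dividing disc(f) the degrees of the irreducible factors of f mod p form the cycle type of an element of G. Factoring f modulo the 3 such primes p <= 7 (skipping 2, which divides the discriminant), each new pattern first appears at: mod 3: f = (x^6 + x^4 + 2x^2 + 1), pattern 6; mod 5: f = (x + 2)(x + 4)(x^4 + x^3 + 2x^2 + 3x + 4), pattern 4+1+1; mod 7: f = (x + 4)(x^2 + 5x + 2)(x^3 + 3x^2 + 4x + 3), pattern 3+2+1. No other pattern occurs in this range, so the set of observed cycle types is {6, 4+1+1, 3+2+1}. Among the candidates above, the only group containing elements of all these cycle types is S_6 (6T16); every other candidate lacks at least one of them. Hence G = S_6 (6T16), of order 720. The Galois group S_6 (6T16) has order 720, so the splitting field has degree 720 over Q.

720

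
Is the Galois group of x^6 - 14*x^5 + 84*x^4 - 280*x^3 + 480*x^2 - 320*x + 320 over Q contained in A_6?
Yes

The polynomial is irreducible of degree 6 over Q. Its discriminant is 564385546240000 = 23756800^2, a perfect square. A Galois group lies in the alternating group exactly when the discriminant is a square in Q, so the Galois group ((C_3 x C_3) : C_4) is contained in A_6.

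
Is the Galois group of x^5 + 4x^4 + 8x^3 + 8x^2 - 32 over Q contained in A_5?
Yes

The polynomial is irreducible of degree 5 over Q. Its discriminant is 2316304384 = 48128^2, a perfect square. A Galois group lies in the alternating group exactly when the discriminant is a square in Q, so the Galois group (D_5) is contained in A_5.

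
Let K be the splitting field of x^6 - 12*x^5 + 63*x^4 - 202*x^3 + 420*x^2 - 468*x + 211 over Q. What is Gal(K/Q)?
The polynomial f is an irreducible sextic over Q, so G = Gal(f/Q) is one of the 16 transitive subgroups 6T1, ..., 6T16 of S_6. The discriminant of f is -28010528989632, which is not a perfect square, so G is not contained in A_6. The transitive groups of degree 6 not contained in A_6 are: C_6 (6T1, order 6), S_3 (6T2, order 6), D_6 (6T3, order 12), C_3 x S_3 (6T5, order 18), A_4 x C_2 (6T6, order 24), S_4 (6T8, order 24), S_3 x S_3 (6T9, order 36), S_4 x C_2 (6T11, order 48), (S_3 x S_3) : C_2 (6T13, order 72), PGL(2,5) (6T14, order 120), S_6 (6T16, order 720). By Dedekind's theorem, for a prime p not dividing disc(f) the degrees of the irreducible factors of f mod p form the cycle type of an element of G. Factoring f modulo the 21 such primes p <= 89 (skipping 2, 3, 7, which divide the discriminant), each new pattern first appears at: mod 5: f = (x^6 + 3x^5 + 3x^4 + 3x^3 + 2x + 1), pattern 6; mod 11: f = (x + 5)(x^5 + 5x^4 + 5x^3 + 4x^2 + 4x + 7), pattern 5+1; mod 13: f = (x + 6)(x + 12)(x^4 + 9x^3 + 11x^2 + 5x + 6), pattern 4+1+1; mod 23: f = (x + 5)(x + 18)(x^2 + 14x + 4)(x^2 + 20x + 11), pattern 2+2+1+1; mod 43: f = (x^3 + 37x^2 + 12x + 4)(x^3 + 37x^2 + 15x + 42), pattern 3+3; mod 61: f = (x^2 + 9x + 56)(x^2 + 11x + 55)(x^2 + 29x + 5), pattern 2+2+2. No other pattern occurs in this range, so the set of observed cycle types is {6, 5+1, 4+1+1, 2+2+1+1, 3+3, 2+2+2}. The candidates containing elements of all these cycle types are PGL(2,5) (6T14) of order 120, S_6 (6T16) of order 720; the others are excluded. The observed types are precisely the cycle types that occur in PGL(2,5) (6T14) (apart from the identity). Each of the other remaining candidates has further cycle types, and by the Chebotarev density theorem the matching factorization patterns would occur for a proportion of primes equal to their share of the group: S_6 (6T16) additionally contains elements of type 4+2, 3+2+1, 3+1+1+1, 2+1+1+1+1 (265 of its 720 elements, about 37% of primes). None of the 21 primes tested shows any such pattern (for each of these groups the chance of that is below 10^-4), which rules them out. Hence G = PGL(2,5) (6T14), of order 120.

PGL(2,5)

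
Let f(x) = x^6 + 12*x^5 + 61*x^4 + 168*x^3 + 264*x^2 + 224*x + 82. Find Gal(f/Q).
The polynomial f is an irreducible sextic over Q, so G = Gal(f/Q) is one of the 16 transitive subgroups 6T1, ..., 6T16 of S_6. The discriminant of f is -1722368, which is not a perfect square, so G is not contained in A_6. The transitive groups of degree 6 not contained in A_6 are: C_6 (6T1, order 6), S_3 (6T2, order 6), D_6 (6T3, order 12), C_3 x S_3 (6T5, order 18), A_4 x C_2 (6T6, order 24), S_4 (6T8, order 24), S_3 x S_3 (6T9, order 36), S_4 x C_2 (6T11, order 48), (S_3 x S_3) : C_2 (6T13, order 72), PGL(2,5) (6T14, order 120), S_6 (6T16, order 720). By Dedekind's theorem, for a prime p not dividing disc(f) the degrees of the irreducible factors of f mod p form the cycle type of an element of G. Factoring f modulo the 29 such primes p <= 127 (skipping 2, 29, which divide the discriminant), each new pattern first appears at: mod 3: f = (x^3 + x^2 + 2x + 1)(x^3 + 2x^2 + 1), pattern 3+3; mod 5: f = (x^6 + 2x^5 + x^4 + 3x^3 + 4x^2 + 4x + 2), pattern 6; mod 7: f = (x + 5)(x + 6)(x^4 + x^3 + 6x^2 + 2x + 6), pattern 4+1+1; mod 17: f = (x + 7)(x + 14)(x^2 + 2x + 15)(x^2 + 6x + 6), pattern 2+2+1+1; mod 23: f = (x^2 + 4x + 8)(x^2 + 14x + 15)(x^2 + 17x + 21), pattern 2+2+2; mod 67: f = (x^2 + 4x + 18)(x^4 + 8x^3 + 11x^2 + 47x + 12), pattern 4+2; mod 127: f = (x + 42)(x + 62)(x + 69)(x + 89)(x^2 + 4x + 125), pattern 2+1+1+1+1. No other pattern occurs in this range, so the set of observed cycle types is {3+3, 6, 4+1+1, 2+2+1+1, 2+2+2, 4+2, 2+1+1+1+1}. The candidates containing elements of all these cycle types are S_4 x C_2 (6T11) of order 48, S_6 (6T16) of order 720; the others are excluded. The observed types are precisely the cycle types that occur in S_4 x C_2 (6T11) (apart from the identity). Each of the other remaining candidates has further cycle types, and by the Chebotarev density theorem the matching factorization patterns would occur for a proportion of primes equal to their share of the group: S_6 (6T16) additionally contains elements of type 5+1, 3+2+1, 3+1+1+1 (304 of its 720 elements, about 42% of primes). None of the 29 primes tested shows any such pattern (for each of these groups the chance of that is below 10^-4), which rules them out. Hence G = S_4 x C_2 (6T11), of order 48.

6T11: S_4 x C_2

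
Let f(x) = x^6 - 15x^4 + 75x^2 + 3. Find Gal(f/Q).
S_3, S_3 acting on 6 points

The polynomial f is an irreducible sextic over Q, so G = Gal(f/Q) is one of the 16 transitive subgroups 6T1, ..., 6T16 of S_6. The discriminant of f is -37572373905408, which is not a perfect square, so G is not contained in A_6. The transitive groups of degree 6 not contained in A_6 are: C_6 (6T1, order 6), S_3 (6T2, order 6), D_6 (6T3, order 12), C_3 x S_3 (6T5, order 18), A_4 x C_2 (6T6, order 24), S_4 (6T8, order 24), S_3 x S_3 (6T9, order 36), S_4 x C_2 (6T11, order 48), (S_3 x S_3) : C_2 (6T13, order 72), PGL(2,5) (6T14, order 120), S_6 (6T16, order 720). By Dedekind's theorem, for a prime p not dividing disc(f) the degrees of the irreducible factors of f mod p form the cycle type of an element of G. Factoring f modulo the 23 such primes p <= 97 (skipping 2, 3, which divide the discriminant), each new pattern first appears at: mod 5: f = (x^2 + 2)(x^2 + x + 2)(x^2 + 4x + 2), pattern 2+2+2; mod 7: f = (x^3 + 2x^2 + 5x + 5)(x^3 + 5x^2 + 5x + 2), pattern 3+3; mod 31: f = (x + 7)(x + 12)(x + 15)(x + 16)(x + 19)(x + 24), pattern 1+1+1+1+1+1. No other pattern occurs in this range, so the set of observed cycle types is {2+2+2, 3+3, 1+1+1+1+1+1}. The candidates containing elements of all these cycle types are C_6 (6T1) of order 6, S_3 (6T2) of order 6, D_6 (6T3) of order 12, C_3 x S_3 (6T5) of order 18, A_4 x C_2 (6T6) of order 24, S_4 (6T8) of order 24, S_3 x S_3 (6T9) of order 36, S_4 x C_2 (6T11) of order 48, (S_3 x S_3) : C_2 (6T13) of order 72, PGL(2,5) (6T14) of order 120, S_6 (6T16) of order 720; the others are excluded. The observed types are precisely the cycle types that occur in S_3 (6T2). Each of the other remaining candidates has further cycle types, and by the Chebotarev density theorem the matching factorization patterns would occur for a proportion of primes equal to their share of the group: C_6 (6T1) additionally contains elements of type 6 (2 of its 6 elements, about 33% of primes); D_6 (6T3) additionally contains elements of type 6, 2+2+1+1 (5 of its 12 elements, about 42% of primes); C_3 x S_3 (6T5) additionally contains elements of type 6, 3+1+1+1 (10 of its 18 elements, about 56% of primes); A_4 x C_2 (6T6) additionally contains elements of type 6, 2+2+1+1, 2+1+1+1+1 (14 of its 24 elements, about 58% of primes); S_4 (6T8) additionally contains elements of type 4+1+1, 2+2+1+1 (9 of its 24 elements, about 38% of primes); S_3 x S_3 (6T9) additionally contains elements of type 6, 3+1+1+1, 2+2+1+1 (25 of its 36 elements, about 69% of primes); S_4 x C_2 (6T11) additionally contains elements of type 6, 4+2, 4+1+1, 2+2+1+1, 2+1+1+1+1 (32 of its 48 elements, about 67% of primes); (S_3 x S_3) : C_2 (6T13) additionally contains elements of type 6, 4+2, 3+2+1, 3+1+1+1, 2+2+1+1, 2+1+1+1+1 (61 of its 72 elements, about 85% of primes); PGL(2,5) (6T14) additionally contains elements of type 6, 5+1, 4+1+1, 2+2+1+1 (89 of its 120 elements, about 74% of primes); S_6 (6T16) additionally contains elements of type 6, 5+1, 4+2, 4+1+1, 3+2+1, 3+1+1+1, 2+2+1+1, 2+1+1+1+1 (664 of its 720 elements, about 92% of primes). None of the 23 primes tested shows any such pattern (for each of these groups the chance of that is below 10^-4), which rules them out. Hence G = S_3 (6T2), of order 6.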